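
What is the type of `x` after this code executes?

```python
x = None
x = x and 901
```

'and' returns first falsy value (None)

NoneType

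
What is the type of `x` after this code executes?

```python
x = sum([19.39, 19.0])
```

sum() of floats returns float

float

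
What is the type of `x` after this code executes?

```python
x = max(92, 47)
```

max() of ints returns int

int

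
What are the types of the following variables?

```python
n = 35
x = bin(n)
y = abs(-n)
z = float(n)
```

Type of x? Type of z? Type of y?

bin() returns str; float() returns float; abs() of int returns int

str, float, int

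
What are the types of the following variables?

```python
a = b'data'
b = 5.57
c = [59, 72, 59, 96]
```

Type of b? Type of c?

b is assigned a number with a decimal point, so it is a float; c is assigned a list literal (square brackets)

float, list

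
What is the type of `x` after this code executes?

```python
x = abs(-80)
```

abs() of int returns int

int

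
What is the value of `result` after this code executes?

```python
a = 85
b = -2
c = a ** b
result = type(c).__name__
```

a is int; b is int; c is float; result = 'float'

'float'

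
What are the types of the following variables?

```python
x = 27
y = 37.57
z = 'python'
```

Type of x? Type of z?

x is assigned a bare integer (no decimal point), so it is an int; z is assigned a quoted string literal, so it is a str

int, str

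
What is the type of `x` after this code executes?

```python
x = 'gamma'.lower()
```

str.lower() returns str

str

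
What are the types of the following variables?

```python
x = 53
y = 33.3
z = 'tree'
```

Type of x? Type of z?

x is assigned a bare integer (no decimal point), so it is an int; z is assigned a quoted string literal, so it is a str

int, str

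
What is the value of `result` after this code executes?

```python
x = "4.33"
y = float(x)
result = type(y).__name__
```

x is str; y is float; result = 'float'

'float'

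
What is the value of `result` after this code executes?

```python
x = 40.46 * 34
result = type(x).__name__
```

x is float; result = 'float'

'float'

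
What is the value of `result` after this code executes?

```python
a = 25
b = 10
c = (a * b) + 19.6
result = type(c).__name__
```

a is int; b is int; c is float; result = 'float'

'float'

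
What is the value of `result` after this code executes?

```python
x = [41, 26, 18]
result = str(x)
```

x = [41, 26, 18]; result = '[41, 26, 18]'

'[41, 26, 18]'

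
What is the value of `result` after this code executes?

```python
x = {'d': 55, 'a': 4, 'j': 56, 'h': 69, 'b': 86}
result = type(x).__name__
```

x is dict; result = 'dict'

'dict'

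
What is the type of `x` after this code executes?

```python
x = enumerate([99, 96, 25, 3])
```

enumerate() returns an enumerate object

enumerate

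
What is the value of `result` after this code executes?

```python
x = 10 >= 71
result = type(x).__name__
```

x is bool; result = 'bool'

'bool'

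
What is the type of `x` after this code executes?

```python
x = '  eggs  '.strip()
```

str.strip() returns str

str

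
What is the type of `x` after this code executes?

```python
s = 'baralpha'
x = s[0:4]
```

Slicing a str returns str

str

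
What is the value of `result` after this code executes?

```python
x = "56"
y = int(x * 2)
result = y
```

x = '56'; y = 5656; result = 5656

5656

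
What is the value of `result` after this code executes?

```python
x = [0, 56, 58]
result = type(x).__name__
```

x is list; result = 'list'

'list'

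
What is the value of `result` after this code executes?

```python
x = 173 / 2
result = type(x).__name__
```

x is float; result = 'float'

'float'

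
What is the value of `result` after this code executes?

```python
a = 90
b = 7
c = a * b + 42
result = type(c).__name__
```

a is int; b is int; c is int; result = 'int'

'int'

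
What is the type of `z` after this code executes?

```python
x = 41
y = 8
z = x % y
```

int % int = int

int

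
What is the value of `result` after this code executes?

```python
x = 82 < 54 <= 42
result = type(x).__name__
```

x is bool; result = 'bool'

'bool'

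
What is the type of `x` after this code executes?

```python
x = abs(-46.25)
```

abs() of float returns float

float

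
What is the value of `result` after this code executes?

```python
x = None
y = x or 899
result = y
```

x = None; y = 899; result = 899

899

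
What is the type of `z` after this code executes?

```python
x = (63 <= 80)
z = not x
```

'not' returns bool

bool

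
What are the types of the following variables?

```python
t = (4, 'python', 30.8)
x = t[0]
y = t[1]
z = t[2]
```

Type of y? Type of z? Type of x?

tuple[1] is str; tuple[2] is float; tuple[0] is int

str, float, int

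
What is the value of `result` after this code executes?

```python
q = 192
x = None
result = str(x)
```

q = 192; x = None; result = 'None'

'None'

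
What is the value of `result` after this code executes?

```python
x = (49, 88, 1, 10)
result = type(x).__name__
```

x is tuple; result = 'tuple'

'tuple'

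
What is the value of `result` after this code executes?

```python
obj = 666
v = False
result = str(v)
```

obj = 666; v = False; result = 'False'

'False'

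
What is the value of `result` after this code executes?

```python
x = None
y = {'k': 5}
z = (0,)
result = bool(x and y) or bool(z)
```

x = None; y = {'k': 5}; z = (0,); result = True

True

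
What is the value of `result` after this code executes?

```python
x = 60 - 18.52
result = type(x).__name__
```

x is float; result = 'float'

'float'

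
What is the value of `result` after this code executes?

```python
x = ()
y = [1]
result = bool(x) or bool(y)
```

x = (); y = [1]; result = True

True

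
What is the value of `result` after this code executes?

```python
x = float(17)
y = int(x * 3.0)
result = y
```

x = 17.0; y = 51; result = 51

51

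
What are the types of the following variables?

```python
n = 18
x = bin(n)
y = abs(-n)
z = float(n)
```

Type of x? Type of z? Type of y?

bin() returns str; float() returns float; abs() of int returns int

str, float, int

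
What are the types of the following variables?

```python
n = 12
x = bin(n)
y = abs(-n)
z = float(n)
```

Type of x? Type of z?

bin() returns str; float() returns float

str, float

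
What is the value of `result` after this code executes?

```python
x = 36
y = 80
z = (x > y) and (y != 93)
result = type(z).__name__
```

x is int; y is int; z is bool; result = 'bool'

'bool'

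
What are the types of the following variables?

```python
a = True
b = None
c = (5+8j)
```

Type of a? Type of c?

a is assigned the constant True, which has type bool; c is assigned (5+8j), an int plus an imaginary literal (j suffix), which evaluates to complex

bool, complex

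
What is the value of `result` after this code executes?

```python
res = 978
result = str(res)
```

res = 978; result = '978'

'978'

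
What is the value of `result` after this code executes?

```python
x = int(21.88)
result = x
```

x = 21; result = 21

21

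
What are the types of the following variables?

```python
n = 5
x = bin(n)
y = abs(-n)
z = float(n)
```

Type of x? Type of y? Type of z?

bin() returns str; abs() of int returns int; float() returns float

str, int, float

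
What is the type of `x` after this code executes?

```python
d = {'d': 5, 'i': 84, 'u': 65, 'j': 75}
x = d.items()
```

dict.items() returns dict_items view

dict_items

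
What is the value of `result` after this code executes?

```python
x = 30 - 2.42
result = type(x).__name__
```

x is float; result = 'float'

'float'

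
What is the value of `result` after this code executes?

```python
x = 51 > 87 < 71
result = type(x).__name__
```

x is bool; result = 'bool'

'bool'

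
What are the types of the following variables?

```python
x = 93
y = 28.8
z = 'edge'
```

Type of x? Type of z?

x is assigned a bare integer (no decimal point), so it is an int; z is assigned a quoted string literal, so it is a str

int, str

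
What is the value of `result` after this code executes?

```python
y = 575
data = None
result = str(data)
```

y = 575; data = None; result = 'None'

'None'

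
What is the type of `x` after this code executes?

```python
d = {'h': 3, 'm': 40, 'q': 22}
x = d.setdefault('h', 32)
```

dict.setdefault() returns the (existing or default) value

int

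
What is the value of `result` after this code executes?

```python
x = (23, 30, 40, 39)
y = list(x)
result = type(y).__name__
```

x is tuple; y is list; result = 'list'

'list'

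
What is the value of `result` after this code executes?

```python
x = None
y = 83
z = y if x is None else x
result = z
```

x = None; y = 83; z = 83; result = 83

83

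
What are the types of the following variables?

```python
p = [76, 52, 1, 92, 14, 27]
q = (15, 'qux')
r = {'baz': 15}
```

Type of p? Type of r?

p is assigned a list literal (square brackets); r is assigned a dict literal ({key: value})

list, dict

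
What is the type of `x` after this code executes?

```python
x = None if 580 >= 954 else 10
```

580 >= 954 is False, so the else branch is taken

int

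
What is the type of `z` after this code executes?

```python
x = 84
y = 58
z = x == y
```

Equality comparison returns bool

bool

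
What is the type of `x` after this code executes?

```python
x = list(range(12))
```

list(range()) returns list

list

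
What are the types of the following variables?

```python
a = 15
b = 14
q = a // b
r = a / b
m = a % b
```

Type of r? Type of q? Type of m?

/ returns float; // returns int; % of ints returns int

float, int, int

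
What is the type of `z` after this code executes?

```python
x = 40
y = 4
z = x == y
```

Comparison returns bool

bool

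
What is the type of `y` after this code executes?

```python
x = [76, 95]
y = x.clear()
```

list.clear() returns None

NoneType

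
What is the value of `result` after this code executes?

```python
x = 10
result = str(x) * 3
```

x = 10; result = '101010'

'101010'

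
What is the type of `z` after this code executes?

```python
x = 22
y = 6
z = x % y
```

int % int = int

int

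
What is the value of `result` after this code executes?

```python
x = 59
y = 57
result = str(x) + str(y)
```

x = 59; y = 57; result = '5957'

'5957'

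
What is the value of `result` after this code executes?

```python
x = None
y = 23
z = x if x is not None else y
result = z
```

x = None; y = 23; z = 23; result = 23

23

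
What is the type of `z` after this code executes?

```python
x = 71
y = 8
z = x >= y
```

Comparison returns bool

bool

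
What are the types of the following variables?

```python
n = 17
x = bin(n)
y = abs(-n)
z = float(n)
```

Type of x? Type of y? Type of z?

bin() returns str; abs() of int returns int; float() returns float

str, int, float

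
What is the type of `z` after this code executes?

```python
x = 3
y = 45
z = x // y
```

int // int = int

int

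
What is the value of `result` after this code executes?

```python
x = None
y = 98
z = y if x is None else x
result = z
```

x = None; y = 98; z = 98; result = 98

98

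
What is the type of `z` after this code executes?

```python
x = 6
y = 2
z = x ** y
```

positive int ** positive int = int

int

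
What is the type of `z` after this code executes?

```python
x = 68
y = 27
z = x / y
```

int / int = float

float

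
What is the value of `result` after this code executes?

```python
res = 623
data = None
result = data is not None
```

res = 623; data = None; result = False

False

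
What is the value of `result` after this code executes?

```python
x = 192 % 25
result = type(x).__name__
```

x is int; result = 'int'

'int'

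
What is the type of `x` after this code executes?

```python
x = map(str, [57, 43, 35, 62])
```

map() returns a map object

map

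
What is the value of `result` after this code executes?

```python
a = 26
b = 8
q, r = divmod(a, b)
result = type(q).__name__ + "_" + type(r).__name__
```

a is int; b is int; q is int; r is int; result = 'int_int'

'int_int'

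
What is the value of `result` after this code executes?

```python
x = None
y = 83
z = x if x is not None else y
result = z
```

x = None; y = 83; z = 83; result = 83

83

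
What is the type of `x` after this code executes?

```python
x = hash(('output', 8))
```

hash() returns int

int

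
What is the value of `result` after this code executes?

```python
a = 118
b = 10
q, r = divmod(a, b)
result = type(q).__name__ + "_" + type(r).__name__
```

a is int; b is int; q is int; r is int; result = 'int_int'

'int_int'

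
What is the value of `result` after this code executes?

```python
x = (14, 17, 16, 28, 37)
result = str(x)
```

x = (14, 17, 16, 28, 37); result = '(14, 17, 16, 28, 37)'

'(14, 17, 16, 28, 37)'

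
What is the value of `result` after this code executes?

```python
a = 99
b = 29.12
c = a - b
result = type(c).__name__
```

a is int; b is float; c is float; result = 'float'

'float'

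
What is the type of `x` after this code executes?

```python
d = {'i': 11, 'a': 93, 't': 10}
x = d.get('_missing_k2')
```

dict.get() returns None when key not found

NoneType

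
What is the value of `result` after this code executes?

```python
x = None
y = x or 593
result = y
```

x = None; y = 593; result = 593

593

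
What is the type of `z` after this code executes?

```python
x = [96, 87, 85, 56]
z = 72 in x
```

'in' operator returns bool

bool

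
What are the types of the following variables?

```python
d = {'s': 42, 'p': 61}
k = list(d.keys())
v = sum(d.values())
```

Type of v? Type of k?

sum of ints is int; list() converts to list

int, list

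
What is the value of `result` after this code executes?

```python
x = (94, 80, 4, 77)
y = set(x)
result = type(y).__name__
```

x is tuple; y is set; result = 'set'

'set'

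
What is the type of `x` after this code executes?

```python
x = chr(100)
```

chr() returns str (single char)

str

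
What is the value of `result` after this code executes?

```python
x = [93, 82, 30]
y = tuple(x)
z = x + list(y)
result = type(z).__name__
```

x is list; y is tuple; z is list; result = 'list'

'list'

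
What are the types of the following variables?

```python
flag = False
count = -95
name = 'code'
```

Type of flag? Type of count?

flag is assigned the constant False, which has type bool; count is assigned a bare integer (no decimal point), so it is an int

bool, int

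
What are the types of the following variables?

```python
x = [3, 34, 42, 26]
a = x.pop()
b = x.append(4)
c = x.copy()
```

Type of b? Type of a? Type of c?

append() returns None; pop() returns element; copy() returns list

NoneType, int, list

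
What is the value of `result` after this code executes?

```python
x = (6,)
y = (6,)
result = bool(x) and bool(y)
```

x = (6,); y = (6,); result = True

True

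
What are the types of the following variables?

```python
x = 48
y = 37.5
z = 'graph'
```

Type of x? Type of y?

x is assigned a bare integer (no decimal point), so it is an int; y is assigned a number with a decimal point, so it is a float

int, float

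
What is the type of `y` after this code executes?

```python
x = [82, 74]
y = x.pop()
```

list.pop() returns the popped element

int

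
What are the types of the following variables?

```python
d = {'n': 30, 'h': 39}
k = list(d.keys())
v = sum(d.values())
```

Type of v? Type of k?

sum of ints is int; list() converts to list

int, list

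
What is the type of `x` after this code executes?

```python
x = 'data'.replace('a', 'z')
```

str.replace() returns str

str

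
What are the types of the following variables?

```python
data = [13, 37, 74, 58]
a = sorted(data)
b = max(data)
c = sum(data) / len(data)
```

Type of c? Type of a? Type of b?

int / int = float; sorted() returns list; max of ints returns int

float, list, int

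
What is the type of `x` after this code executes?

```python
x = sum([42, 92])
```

sum() of ints returns int

int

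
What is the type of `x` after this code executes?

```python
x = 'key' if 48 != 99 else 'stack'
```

Both branches of conditional are str

str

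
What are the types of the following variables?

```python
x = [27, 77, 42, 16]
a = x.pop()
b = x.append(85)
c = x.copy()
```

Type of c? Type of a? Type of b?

copy() returns list; pop() returns element; append() returns None

list, int, NoneType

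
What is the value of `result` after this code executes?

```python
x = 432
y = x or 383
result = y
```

x = 432; y = 432; result = 432

432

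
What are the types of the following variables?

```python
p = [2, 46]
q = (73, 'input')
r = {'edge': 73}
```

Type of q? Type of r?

q is assigned a tuple (parenthesized, comma-separated values); r is assigned a dict literal ({key: value})

tuple, dict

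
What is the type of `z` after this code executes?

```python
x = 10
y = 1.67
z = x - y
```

int - float = float

float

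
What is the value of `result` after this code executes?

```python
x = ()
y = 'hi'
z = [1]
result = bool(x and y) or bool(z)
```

x = (); y = 'hi'; z = [1]; result = True

True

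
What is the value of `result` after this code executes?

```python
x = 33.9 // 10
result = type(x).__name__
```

x is float; result = 'float'

'float'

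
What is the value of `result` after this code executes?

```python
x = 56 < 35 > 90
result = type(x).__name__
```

x is bool; result = 'bool'

'bool'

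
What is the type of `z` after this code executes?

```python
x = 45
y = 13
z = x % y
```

int % int = int

int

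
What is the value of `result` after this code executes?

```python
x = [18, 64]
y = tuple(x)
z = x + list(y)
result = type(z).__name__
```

x is list; y is tuple; z is list; result = 'list'

'list'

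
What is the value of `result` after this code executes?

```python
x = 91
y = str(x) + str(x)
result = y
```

x = 91; y = '9191'; result = '9191'

'9191'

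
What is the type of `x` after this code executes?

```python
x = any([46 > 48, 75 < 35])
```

any() returns bool

bool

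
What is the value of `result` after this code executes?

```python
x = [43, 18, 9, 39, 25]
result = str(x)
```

x = [43, 18, 9, 39, 25]; result = '[43, 18, 9, 39, 25]'

'[43, 18, 9, 39, 25]'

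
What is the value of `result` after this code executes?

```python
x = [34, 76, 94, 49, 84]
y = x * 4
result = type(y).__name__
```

x is list; y is list; result = 'list'

'list'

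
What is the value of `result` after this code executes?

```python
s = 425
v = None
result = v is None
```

s = 425; v = None; result = True

True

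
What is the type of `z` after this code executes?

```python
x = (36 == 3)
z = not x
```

'not' returns bool

bool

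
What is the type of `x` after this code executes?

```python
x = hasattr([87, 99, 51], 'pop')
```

hasattr() returns bool

bool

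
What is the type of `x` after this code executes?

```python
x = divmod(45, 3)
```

divmod() returns tuple of (quotient, remainder)

tuple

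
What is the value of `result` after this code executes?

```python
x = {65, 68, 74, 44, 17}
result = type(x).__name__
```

x is set; result = 'set'

'set'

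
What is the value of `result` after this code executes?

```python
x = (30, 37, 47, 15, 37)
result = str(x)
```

x = (30, 37, 47, 15, 37); result = '(30, 37, 47, 15, 37)'

'(30, 37, 47, 15, 37)'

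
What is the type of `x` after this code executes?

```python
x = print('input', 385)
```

print() returns None

NoneType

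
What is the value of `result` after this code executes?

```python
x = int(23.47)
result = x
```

x = 23; result = 23

23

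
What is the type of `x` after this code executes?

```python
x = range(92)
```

range() returns a range object

range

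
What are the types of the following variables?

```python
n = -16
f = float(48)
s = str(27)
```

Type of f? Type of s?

f is assigned the result of calling float(), which returns a float; s is assigned the result of calling str(), which returns a str

float, str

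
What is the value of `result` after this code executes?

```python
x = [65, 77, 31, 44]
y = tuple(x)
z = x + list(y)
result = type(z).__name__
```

x is list; y is tuple; z is list; result = 'list'

'list'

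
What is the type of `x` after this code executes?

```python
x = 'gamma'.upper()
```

str.upper() returns str

str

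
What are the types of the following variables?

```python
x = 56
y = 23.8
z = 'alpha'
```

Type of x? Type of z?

x is assigned a bare integer (no decimal point), so it is an int; z is assigned a quoted string literal, so it is a str

int, str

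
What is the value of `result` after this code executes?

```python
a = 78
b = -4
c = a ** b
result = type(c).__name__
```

a is int; b is int; c is float; result = 'float'

'float'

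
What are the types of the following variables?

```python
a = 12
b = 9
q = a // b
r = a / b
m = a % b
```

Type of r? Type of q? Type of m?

/ returns float; // returns int; % of ints returns int

float, int, int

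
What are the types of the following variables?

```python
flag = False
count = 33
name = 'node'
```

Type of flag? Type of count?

flag is assigned the constant False, which has type bool; count is assigned a bare integer (no decimal point), so it is an int

bool, int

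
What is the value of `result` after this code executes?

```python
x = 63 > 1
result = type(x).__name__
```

x is bool; result = 'bool'

'bool'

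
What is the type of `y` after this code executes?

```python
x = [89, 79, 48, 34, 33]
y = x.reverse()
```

list.reverse() returns None

NoneType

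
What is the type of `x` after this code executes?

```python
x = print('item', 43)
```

print() returns None

NoneType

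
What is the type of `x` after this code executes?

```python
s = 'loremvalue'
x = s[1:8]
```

Slicing a str returns str

str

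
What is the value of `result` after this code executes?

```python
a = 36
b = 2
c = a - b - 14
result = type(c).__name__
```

a is int; b is int; c is int; result = 'int'

'int'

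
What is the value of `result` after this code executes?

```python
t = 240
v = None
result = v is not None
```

t = 240; v = None; result = False

False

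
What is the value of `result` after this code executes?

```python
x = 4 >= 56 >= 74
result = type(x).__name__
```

x is bool; result = 'bool'

'bool'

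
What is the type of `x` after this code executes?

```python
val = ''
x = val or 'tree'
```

'or' returns first truthy value (str)

str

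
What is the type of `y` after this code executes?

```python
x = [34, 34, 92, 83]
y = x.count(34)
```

list.count() returns int

int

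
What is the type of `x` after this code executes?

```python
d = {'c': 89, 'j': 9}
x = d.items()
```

dict.items() returns dict_items view

dict_items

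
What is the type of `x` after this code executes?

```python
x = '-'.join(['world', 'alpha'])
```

str.join() returns str

str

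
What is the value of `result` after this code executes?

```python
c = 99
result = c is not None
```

c = 99; result = True

True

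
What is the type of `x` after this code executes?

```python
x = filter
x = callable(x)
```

callable() returns bool

bool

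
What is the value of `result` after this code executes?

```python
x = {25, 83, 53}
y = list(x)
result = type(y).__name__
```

x is set; y is list; result = 'list'

'list'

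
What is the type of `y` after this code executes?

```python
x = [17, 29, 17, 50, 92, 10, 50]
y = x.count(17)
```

list.count() returns int

int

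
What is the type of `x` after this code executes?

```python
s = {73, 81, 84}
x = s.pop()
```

Popping from set[int] returns int

int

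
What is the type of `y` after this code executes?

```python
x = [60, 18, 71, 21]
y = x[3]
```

Indexing list[int] returns int

int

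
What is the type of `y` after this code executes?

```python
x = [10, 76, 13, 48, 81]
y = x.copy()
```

list.copy() returns list

list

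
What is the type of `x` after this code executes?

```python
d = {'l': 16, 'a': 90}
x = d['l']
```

Accessing dict[str, int] with str key returns int

int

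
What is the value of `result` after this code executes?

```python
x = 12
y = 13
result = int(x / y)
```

x = 12; y = 13; result = 0

0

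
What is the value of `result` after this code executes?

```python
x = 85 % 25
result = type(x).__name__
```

x is int; result = 'int'

'int'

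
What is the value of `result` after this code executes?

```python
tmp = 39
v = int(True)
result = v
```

tmp = 39; v = 1; result = 1

1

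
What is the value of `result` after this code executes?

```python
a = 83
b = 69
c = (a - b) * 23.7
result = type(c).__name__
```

a is int; b is int; c is float; result = 'float'

'float'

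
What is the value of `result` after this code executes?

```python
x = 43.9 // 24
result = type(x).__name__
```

x is float; result = 'float'

'float'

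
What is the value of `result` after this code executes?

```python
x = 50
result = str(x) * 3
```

x = 50; result = '505050'

'505050'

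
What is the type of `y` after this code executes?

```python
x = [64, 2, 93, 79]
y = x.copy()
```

list.copy() returns list

list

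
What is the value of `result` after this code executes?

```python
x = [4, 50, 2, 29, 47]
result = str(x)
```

x = [4, 50, 2, 29, 47]; result = '[4, 50, 2, 29, 47]'

'[4, 50, 2, 29, 47]'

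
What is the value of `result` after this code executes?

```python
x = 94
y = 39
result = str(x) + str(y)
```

x = 94; y = 39; result = '9439'

'9439'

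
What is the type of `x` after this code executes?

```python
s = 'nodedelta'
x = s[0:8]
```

Slicing a str returns str

str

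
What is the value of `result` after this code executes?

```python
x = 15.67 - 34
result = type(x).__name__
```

x is float; result = 'float'

'float'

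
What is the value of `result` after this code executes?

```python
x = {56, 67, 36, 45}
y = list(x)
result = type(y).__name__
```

x is set; y is list; result = 'list'

'list'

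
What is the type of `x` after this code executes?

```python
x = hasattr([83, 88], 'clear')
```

hasattr() returns bool

bool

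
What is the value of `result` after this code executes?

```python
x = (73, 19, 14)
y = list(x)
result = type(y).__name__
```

x is tuple; y is list; result = 'list'

'list'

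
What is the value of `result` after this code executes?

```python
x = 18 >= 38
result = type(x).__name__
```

x is bool; result = 'bool'

'bool'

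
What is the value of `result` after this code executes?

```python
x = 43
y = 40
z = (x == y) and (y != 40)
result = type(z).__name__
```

x is int; y is int; z is bool; result = 'bool'

'bool'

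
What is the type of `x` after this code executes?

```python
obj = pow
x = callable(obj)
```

callable() returns bool

bool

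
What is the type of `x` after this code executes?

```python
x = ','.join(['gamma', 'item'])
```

str.join() returns str

str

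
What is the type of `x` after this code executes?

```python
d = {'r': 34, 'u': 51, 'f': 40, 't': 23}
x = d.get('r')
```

dict.get() returns value type when found

int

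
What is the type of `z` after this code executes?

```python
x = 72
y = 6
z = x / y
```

int / int = float

float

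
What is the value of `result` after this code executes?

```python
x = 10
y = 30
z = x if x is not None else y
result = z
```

x = 10; y = 30; z = 10; result = 10

10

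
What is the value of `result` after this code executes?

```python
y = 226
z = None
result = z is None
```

y = 226; z = None; result = True

True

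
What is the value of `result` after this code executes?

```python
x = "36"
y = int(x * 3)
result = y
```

x = '36'; y = 363636; result = 363636

363636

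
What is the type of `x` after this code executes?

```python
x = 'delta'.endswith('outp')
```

str.endswith() returns bool

bool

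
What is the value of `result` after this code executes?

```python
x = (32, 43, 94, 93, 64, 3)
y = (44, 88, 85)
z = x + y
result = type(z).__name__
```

x is tuple; y is tuple; z is tuple; result = 'tuple'

'tuple'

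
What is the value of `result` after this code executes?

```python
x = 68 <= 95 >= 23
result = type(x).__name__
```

x is bool; result = 'bool'

'bool'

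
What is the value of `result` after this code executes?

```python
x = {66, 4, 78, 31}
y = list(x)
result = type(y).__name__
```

x is set; y is list; result = 'list'

'list'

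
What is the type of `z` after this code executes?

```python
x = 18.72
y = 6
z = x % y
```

float % int = float

float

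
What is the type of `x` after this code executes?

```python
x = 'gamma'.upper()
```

str.upper() returns str

str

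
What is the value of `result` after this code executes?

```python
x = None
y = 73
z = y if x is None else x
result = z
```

x = None; y = 73; z = 73; result = 73

73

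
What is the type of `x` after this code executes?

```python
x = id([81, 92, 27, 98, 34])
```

id() returns int

int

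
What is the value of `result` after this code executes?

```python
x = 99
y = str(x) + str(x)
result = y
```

x = 99; y = '9999'; result = '9999'

'9999'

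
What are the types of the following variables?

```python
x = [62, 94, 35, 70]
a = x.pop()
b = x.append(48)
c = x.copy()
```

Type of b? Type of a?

append() returns None; pop() returns element

NoneType, int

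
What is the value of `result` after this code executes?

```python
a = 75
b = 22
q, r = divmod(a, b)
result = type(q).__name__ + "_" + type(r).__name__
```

a is int; b is int; q is int; r is int; result = 'int_int'

'int_int'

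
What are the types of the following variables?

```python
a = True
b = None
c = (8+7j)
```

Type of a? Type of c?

a is assigned the constant True, which has type bool; c is assigned (8+7j), an int plus an imaginary literal (j suffix), which evaluates to complex

bool, complex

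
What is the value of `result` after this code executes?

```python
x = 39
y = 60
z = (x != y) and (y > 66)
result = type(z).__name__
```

x is int; y is int; z is bool; result = 'bool'

'bool'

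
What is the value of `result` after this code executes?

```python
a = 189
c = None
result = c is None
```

a = 189; c = None; result = True

True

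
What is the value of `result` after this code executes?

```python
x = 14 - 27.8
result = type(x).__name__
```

x is float; result = 'float'

'float'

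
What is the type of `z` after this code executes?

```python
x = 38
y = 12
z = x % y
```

int % int = int

int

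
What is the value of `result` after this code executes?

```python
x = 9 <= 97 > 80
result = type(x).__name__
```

x is bool; result = 'bool'

'bool'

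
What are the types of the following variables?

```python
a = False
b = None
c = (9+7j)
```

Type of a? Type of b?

a is assigned the constant False, which has type bool; b is assigned None, whose type is NoneType

bool, NoneType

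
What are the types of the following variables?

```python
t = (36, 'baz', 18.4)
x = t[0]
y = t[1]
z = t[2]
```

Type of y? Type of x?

tuple[1] is str; tuple[0] is int

str, int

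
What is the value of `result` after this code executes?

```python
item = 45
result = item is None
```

item = 45; result = False

False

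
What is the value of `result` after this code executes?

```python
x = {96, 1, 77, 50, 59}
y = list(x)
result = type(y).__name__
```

x is set; y is list; result = 'list'

'list'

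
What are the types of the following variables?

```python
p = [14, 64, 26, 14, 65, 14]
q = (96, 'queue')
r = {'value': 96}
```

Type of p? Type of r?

p is assigned a list literal (square brackets); r is assigned a dict literal ({key: value})

list, dict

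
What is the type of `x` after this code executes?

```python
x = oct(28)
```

oct() returns str representation

str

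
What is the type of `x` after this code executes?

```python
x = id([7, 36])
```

id() returns int

int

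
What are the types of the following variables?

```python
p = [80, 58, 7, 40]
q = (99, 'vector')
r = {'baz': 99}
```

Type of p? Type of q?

p is assigned a list literal (square brackets); q is assigned a tuple (parenthesized, comma-separated values)

list, tuple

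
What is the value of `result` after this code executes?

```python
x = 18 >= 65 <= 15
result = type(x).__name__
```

x is bool; result = 'bool'

'bool'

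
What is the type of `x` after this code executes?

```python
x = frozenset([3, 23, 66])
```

frozenset() returns frozenset

frozenset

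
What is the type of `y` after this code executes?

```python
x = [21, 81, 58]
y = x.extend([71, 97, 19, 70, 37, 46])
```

list.extend() returns None

NoneType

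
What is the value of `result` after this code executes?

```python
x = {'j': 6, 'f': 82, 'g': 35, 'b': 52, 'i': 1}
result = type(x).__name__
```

x is dict; result = 'dict'

'dict'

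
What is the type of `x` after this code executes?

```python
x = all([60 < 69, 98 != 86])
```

all() returns bool

bool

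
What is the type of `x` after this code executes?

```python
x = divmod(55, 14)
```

divmod() returns tuple of (quotient, remainder)

tuple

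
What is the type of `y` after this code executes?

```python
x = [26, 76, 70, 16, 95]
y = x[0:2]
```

Slicing a list returns a list

list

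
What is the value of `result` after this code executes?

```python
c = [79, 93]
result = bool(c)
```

c = [79, 93]; result = True

True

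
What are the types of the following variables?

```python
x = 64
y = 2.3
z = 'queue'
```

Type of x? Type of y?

x is assigned a bare integer (no decimal point), so it is an int; y is assigned a number with a decimal point, so it is a float

int, float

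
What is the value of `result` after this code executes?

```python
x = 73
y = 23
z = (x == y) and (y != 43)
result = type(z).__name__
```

x is int; y is int; z is bool; result = 'bool'

'bool'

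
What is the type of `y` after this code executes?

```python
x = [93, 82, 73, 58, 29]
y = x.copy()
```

list.copy() returns list

list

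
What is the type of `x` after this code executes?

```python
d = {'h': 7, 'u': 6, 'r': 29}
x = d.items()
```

dict.items() returns dict_items view

dict_items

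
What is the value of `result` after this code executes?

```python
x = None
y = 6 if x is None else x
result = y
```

x = None; y = 6; result = 6

6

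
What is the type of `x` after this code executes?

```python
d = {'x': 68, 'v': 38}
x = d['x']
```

Accessing dict[str, int] with str key returns int

int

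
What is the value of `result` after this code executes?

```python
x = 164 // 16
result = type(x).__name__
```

x is int; result = 'int'

'int'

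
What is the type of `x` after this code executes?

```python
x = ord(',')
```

ord() returns int (code point)

int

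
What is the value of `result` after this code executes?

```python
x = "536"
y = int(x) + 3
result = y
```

x = '536'; y = 539; result = 539

539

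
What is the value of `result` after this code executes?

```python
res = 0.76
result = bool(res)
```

res = 0.76; result = True

True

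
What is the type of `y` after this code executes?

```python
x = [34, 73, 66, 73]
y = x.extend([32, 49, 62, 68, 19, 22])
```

list.extend() returns None

NoneType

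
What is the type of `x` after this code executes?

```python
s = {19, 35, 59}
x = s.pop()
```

Popping from set[int] returns int

int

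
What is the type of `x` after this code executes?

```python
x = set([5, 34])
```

set() constructor returns set

set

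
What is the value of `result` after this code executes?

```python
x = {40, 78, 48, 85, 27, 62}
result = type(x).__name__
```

x is set; result = 'set'

'set'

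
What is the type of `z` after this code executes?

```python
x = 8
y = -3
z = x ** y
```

int ** negative = float

float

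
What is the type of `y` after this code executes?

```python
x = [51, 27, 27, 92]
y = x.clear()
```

list.clear() returns None

NoneType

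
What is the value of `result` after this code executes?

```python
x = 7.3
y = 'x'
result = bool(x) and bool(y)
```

x = 7.3; y = 'x'; result = True

True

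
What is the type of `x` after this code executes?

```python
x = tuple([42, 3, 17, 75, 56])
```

tuple() constructor returns tuple

tuple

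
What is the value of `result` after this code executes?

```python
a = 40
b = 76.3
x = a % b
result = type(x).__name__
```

a is int; b is float; x is float; result = 'float'

'float'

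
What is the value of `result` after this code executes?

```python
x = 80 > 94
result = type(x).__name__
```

x is bool; result = 'bool'

'bool'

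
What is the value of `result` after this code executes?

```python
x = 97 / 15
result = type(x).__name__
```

x is float; result = 'float'

'float'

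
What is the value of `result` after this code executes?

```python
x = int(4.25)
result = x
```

x = 4; result = 4

4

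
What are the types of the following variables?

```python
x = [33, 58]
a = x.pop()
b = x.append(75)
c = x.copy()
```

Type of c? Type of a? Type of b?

copy() returns list; pop() returns element; append() returns None

list, int, NoneType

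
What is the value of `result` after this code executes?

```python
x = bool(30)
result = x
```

x = True; result = True

True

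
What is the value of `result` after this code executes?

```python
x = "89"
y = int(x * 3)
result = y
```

x = '89'; y = 898989; result = 898989

898989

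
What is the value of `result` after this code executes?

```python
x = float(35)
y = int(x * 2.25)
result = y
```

x = 35.0; y = 78; result = 78

78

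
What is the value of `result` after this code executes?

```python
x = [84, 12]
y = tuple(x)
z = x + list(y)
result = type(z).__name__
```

x is list; y is tuple; z is list; result = 'list'

'list'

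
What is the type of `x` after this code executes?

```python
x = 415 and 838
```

'and' with truthy values returns last operand (int)

int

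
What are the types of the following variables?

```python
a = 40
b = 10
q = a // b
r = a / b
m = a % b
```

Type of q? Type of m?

// returns int; % of ints returns int

int, int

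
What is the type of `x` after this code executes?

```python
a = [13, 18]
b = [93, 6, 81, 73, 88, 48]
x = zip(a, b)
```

zip() returns a zip object

zip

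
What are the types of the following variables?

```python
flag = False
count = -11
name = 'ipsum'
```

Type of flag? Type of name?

flag is assigned the constant False, which has type bool; name is assigned a quoted string literal, so it is a str

bool, str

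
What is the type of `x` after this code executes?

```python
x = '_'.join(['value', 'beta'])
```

str.join() returns str

str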